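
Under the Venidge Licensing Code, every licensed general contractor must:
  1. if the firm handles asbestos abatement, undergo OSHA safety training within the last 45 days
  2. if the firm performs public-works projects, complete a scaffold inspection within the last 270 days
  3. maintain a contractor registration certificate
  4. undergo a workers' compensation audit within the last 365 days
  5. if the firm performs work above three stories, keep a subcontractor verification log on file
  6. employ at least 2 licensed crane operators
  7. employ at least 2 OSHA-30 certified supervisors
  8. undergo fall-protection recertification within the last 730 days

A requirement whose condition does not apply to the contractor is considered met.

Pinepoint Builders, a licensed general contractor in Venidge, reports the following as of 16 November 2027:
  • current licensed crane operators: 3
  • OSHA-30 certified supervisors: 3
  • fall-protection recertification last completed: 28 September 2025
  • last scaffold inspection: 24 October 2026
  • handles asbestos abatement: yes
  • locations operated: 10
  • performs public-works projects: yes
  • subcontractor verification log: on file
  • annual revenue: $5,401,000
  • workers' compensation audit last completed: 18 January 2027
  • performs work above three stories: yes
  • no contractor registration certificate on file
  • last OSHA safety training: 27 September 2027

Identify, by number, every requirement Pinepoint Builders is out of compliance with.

1, 2, 3, 8

1. condition 'handles asbestos abatement' holds; OSHA safety training 50 days ago vs limit 45 → not met
2. condition 'performs public-works projects' holds; scaffold inspection 388 days ago vs limit 270 → not met
3. contractor registration certificate absent → not met
4. workers' compensation audit 302 days ago vs limit 365 → met
5. condition 'performs work above three stories' holds; subcontractor verification log present → met
6. licensed crane operators 3 ≥ 2 → met
7. OSHA-30 certified supervisors 3 ≥ 2 → met
8. fall-protection recertification 779 days ago vs limit 730 → not met
Not met: 1, 2, 3, 8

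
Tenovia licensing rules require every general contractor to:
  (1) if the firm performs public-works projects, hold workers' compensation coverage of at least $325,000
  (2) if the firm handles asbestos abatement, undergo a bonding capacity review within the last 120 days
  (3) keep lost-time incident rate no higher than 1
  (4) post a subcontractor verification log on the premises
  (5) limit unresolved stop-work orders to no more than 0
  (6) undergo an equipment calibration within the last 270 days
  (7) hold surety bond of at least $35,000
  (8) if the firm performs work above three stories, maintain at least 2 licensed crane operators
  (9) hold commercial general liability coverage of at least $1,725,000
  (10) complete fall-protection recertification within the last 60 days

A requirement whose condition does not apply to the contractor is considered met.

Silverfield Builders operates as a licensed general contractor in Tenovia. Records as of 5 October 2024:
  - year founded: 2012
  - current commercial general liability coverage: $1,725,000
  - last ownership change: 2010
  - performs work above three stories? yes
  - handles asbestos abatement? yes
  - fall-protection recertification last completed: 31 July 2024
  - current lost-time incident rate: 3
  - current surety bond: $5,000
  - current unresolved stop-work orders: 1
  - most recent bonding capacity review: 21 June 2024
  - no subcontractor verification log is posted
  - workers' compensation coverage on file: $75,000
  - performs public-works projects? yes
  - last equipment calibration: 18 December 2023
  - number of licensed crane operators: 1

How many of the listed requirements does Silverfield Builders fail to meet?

1. condition 'performs public-works projects' holds; workers' compensation coverage $75,000 < $325,000 → not met
2. condition 'handles asbestos abatement' holds; bonding capacity review 106 days ago vs limit 120 → met
3. lost-time incident rate 3 > 1 → not met
4. subcontractor verification log absent → not met
5. unresolved stop-work orders 1 > 0 → not met
6. equipment calibration 292 days ago vs limit 270 → not met
7. surety bond $5,000 < $35,000 → not met
8. condition 'performs work above three stories' holds; licensed crane operators 1 < 2 → not met
9. commercial general liability coverage $1,725,000 ≥ $1,725,000 → met
10. fall-protection recertification 66 days ago vs limit 60 → not met
Not met: 8 of 10

8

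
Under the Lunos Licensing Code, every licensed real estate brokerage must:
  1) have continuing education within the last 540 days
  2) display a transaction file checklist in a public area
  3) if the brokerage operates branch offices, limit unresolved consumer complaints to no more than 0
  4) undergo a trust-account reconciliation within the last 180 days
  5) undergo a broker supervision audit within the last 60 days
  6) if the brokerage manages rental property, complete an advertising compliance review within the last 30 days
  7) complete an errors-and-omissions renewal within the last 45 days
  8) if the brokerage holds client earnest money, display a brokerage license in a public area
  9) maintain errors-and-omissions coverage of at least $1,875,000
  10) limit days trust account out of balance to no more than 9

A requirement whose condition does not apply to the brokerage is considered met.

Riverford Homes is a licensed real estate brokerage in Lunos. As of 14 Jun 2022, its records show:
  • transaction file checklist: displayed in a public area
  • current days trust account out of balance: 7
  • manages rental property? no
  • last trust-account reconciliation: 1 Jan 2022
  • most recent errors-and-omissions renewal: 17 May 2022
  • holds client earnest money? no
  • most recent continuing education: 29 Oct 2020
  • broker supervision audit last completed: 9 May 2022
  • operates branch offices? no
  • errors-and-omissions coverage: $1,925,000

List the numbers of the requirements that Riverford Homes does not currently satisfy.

1. continuing education 593 days ago vs limit 540 → not met
2. transaction file checklist present → met
3. condition 'operates branch offices' does not hold → requirement n/a → met
4. trust-account reconciliation 164 days ago vs limit 180 → met
5. broker supervision audit 36 days ago vs limit 60 → met
6. condition 'manages rental property' does not hold → requirement n/a → met
7. errors-and-omissions renewal 28 days ago vs limit 45 → met
8. condition 'holds client earnest money' does not hold → requirement n/a → met
9. errors-and-omissions coverage $1,925,000 ≥ $1,875,000 → met
10. days trust account out of balance 7 ≤ 9 → met
Not met: 1

1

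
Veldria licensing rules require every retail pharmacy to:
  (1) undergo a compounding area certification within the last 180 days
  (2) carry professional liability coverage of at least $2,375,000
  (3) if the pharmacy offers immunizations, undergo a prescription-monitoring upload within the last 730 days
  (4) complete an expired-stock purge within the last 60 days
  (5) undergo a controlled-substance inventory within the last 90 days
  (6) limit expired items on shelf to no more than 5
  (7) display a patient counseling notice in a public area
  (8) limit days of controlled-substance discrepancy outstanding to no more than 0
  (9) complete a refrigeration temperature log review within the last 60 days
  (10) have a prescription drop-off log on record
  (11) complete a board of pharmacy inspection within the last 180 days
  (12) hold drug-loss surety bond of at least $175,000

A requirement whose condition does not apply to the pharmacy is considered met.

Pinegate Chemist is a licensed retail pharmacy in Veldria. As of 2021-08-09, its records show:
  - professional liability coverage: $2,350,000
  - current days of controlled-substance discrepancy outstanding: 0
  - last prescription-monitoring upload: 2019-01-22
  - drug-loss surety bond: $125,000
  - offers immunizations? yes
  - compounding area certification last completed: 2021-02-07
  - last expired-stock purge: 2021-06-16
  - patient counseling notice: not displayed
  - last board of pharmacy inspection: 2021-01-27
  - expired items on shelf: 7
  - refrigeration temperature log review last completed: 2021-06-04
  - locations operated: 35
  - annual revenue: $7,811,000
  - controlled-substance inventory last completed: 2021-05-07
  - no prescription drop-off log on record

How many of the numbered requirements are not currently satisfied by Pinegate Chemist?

10

1. compounding area certification 183 days ago vs limit 180 → not met
2. professional liability coverage $2,350,000 < $2,375,000 → not met
3. condition 'offers immunizations' holds; prescription-monitoring upload 930 days ago vs limit 730 → not met
4. expired-stock purge 54 days ago vs limit 60 → met
5. controlled-substance inventory 94 days ago vs limit 90 → not met
6. expired items on shelf 7 > 5 → not met
7. patient counseling notice absent → not met
8. days of controlled-substance discrepancy outstanding 0 ≤ 0 → met
9. refrigeration temperature log review 66 days ago vs limit 60 → not met
10. prescription drop-off log absent → not met
11. board of pharmacy inspection 194 days ago vs limit 180 → not met
12. drug-loss surety bond $125,000 < $175,000 → not met
Not met: 10 of 12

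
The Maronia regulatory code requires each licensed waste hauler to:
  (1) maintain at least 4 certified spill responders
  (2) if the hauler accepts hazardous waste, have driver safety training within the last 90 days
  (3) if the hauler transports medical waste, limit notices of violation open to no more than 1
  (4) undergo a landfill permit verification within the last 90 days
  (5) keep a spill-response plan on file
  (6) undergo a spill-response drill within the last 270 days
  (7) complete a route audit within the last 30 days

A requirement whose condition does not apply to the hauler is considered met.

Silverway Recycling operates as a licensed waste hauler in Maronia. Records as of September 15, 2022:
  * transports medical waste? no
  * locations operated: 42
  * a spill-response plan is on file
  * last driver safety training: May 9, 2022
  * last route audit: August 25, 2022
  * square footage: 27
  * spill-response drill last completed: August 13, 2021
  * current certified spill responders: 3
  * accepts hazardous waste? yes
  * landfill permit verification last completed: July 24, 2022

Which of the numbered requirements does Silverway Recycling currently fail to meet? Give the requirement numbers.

1. certified spill responders 3 < 4 → not met
2. condition 'accepts hazardous waste' holds; driver safety training 129 days ago vs limit 90 → not met
3. condition 'transports medical waste' does not hold → requirement n/a → met
4. landfill permit verification 53 days ago vs limit 90 → met
5. spill-response plan present → met
6. spill-response drill 398 days ago vs limit 270 → not met
7. route audit 21 days ago vs limit 30 → met
Not met: 1, 2, 6

1, 2, 6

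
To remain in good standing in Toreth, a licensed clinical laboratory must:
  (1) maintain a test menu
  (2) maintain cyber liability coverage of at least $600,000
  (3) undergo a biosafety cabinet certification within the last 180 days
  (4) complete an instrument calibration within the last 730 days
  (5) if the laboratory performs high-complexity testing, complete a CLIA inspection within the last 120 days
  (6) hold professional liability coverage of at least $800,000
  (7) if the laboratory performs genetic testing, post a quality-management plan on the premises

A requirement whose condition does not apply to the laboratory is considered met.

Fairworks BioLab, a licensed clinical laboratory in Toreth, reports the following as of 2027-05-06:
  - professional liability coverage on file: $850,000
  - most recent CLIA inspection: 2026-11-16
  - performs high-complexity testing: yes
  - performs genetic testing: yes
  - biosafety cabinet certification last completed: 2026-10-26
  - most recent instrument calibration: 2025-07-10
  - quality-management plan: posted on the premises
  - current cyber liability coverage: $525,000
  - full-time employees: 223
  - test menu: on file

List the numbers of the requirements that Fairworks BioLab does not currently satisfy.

2, 3, 5

1. test menu present → met
2. cyber liability coverage $525,000 < $600,000 → not met
3. biosafety cabinet certification 192 days ago vs limit 180 → not met
4. instrument calibration 665 days ago vs limit 730 → met
5. condition 'performs high-complexity testing' holds; CLIA inspection 171 days ago vs limit 120 → not met
6. professional liability coverage $850,000 ≥ $800,000 → met
7. condition 'performs genetic testing' holds; quality-management plan present → met
Not met: 2, 3, 5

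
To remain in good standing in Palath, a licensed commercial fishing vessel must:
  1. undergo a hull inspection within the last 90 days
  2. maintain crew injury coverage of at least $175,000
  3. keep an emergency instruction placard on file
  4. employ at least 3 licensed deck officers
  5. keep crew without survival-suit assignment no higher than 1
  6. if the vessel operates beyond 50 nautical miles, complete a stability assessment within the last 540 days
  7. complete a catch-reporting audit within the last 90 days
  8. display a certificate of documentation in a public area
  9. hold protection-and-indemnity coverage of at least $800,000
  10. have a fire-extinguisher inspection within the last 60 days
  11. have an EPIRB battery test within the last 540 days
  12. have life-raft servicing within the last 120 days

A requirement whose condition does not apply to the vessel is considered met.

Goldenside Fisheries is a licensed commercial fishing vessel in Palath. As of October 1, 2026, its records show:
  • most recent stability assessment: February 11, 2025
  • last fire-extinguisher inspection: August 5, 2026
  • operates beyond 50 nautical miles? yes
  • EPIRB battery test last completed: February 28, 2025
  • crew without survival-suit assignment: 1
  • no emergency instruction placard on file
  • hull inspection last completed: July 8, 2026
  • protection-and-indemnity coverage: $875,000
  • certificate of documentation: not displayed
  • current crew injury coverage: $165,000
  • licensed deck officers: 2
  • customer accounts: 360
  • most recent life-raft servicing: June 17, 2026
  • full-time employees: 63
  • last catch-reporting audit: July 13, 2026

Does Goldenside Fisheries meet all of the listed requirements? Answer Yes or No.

1. hull inspection 85 days ago vs limit 90 → met
2. crew injury coverage $165,000 < $175,000 → not met
3. emergency instruction placard absent → not met
4. licensed deck officers 2 < 3 → not met
5. crew without survival-suit assignment 1 ≤ 1 → met
6. condition 'operates beyond 50 nautical miles' holds; stability assessment 597 days ago vs limit 540 → not met
7. catch-reporting audit 80 days ago vs limit 90 → met
8. certificate of documentation absent → not met
9. protection-and-indemnity coverage $875,000 ≥ $800,000 → met
10. fire-extinguisher inspection 57 days ago vs limit 60 → met
11. EPIRB battery test 580 days ago vs limit 540 → not met
12. life-raft servicing 106 days ago vs limit 120 → met
Not met: 2, 3, 4, 6, 8, 11

No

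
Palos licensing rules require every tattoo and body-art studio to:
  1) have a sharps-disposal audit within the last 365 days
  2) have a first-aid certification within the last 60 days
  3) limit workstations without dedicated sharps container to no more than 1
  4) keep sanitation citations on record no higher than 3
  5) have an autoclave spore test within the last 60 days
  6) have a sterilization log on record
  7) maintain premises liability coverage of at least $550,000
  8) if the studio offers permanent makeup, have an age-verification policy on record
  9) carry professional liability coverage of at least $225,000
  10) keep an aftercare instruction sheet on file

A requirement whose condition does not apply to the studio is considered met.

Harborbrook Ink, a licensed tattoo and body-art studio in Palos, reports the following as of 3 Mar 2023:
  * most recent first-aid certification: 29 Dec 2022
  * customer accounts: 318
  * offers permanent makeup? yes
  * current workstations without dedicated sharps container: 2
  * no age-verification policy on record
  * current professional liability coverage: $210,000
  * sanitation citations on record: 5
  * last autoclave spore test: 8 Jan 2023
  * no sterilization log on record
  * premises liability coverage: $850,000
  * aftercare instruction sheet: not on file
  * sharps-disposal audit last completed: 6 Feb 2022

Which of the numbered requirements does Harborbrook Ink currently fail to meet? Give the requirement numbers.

1, 2, 3, 4, 6, 8, 9, 10

1. sharps-disposal audit 390 days ago vs limit 365 → not met
2. first-aid certification 64 days ago vs limit 60 → not met
3. workstations without dedicated sharps container 2 > 1 → not met
4. sanitation citations on record 5 > 3 → not met
5. autoclave spore test 54 days ago vs limit 60 → met
6. sterilization log absent → not met
7. premises liability coverage $850,000 ≥ $550,000 → met
8. condition 'offers permanent makeup' holds; age-verification policy absent → not met
9. professional liability coverage $210,000 < $225,000 → not met
10. aftercare instruction sheet absent → not met
Not met: 1, 2, 3, 4, 6, 8, 9, 10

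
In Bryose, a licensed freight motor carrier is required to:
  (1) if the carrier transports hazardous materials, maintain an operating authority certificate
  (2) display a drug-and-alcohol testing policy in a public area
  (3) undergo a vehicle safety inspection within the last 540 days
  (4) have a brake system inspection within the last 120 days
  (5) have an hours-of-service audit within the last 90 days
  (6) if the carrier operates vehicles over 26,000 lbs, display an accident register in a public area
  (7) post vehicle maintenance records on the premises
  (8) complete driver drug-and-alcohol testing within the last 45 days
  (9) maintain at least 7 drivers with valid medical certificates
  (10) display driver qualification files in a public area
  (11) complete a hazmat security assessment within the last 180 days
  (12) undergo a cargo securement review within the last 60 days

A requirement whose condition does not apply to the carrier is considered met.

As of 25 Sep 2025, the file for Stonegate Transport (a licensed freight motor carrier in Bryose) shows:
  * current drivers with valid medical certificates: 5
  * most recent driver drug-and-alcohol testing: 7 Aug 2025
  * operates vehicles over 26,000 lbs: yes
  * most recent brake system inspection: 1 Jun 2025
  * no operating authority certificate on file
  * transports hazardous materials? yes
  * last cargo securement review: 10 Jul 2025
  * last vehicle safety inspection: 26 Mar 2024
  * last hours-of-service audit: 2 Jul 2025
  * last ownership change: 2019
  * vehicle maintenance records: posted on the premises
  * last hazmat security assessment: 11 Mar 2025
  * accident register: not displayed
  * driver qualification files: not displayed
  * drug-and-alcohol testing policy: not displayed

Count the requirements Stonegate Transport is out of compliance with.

1. condition 'transports hazardous materials' holds; operating authority certificate absent → not met
2. drug-and-alcohol testing policy absent → not met
3. vehicle safety inspection 548 days ago vs limit 540 → not met
4. brake system inspection 116 days ago vs limit 120 → met
5. hours-of-service audit 85 days ago vs limit 90 → met
6. condition 'operates vehicles over 26,000 lbs' holds; accident register absent → not met
7. vehicle maintenance records present → met
8. driver drug-and-alcohol testing 49 days ago vs limit 45 → not met
9. drivers with valid medical certificates 5 < 7 → not met
10. driver qualification files absent → not met
11. hazmat security assessment 198 days ago vs limit 180 → not met
12. cargo securement review 77 days ago vs limit 60 → not met
Not met: 9 of 12

9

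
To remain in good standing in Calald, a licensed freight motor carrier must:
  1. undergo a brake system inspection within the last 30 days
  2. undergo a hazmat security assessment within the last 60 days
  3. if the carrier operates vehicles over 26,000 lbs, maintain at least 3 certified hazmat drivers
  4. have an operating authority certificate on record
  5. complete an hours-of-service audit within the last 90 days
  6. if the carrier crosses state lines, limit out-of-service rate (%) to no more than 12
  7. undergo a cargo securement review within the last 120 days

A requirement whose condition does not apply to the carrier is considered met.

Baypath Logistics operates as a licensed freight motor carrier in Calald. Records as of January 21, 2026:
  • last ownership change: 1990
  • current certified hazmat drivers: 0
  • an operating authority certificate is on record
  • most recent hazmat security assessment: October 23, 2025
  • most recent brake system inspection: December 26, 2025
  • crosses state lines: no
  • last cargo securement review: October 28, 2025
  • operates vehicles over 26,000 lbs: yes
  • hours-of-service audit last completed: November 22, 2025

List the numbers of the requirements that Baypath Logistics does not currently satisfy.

2, 3

1. brake system inspection 26 days ago vs limit 30 → met
2. hazmat security assessment 90 days ago vs limit 60 → not met
3. condition 'operates vehicles over 26,000 lbs' holds; certified hazmat drivers 0 < 3 → not met
4. operating authority certificate present → met
5. hours-of-service audit 60 days ago vs limit 90 → met
6. condition 'crosses state lines' does not hold → requirement n/a → met
7. cargo securement review 85 days ago vs limit 120 → met
Not met: 2, 3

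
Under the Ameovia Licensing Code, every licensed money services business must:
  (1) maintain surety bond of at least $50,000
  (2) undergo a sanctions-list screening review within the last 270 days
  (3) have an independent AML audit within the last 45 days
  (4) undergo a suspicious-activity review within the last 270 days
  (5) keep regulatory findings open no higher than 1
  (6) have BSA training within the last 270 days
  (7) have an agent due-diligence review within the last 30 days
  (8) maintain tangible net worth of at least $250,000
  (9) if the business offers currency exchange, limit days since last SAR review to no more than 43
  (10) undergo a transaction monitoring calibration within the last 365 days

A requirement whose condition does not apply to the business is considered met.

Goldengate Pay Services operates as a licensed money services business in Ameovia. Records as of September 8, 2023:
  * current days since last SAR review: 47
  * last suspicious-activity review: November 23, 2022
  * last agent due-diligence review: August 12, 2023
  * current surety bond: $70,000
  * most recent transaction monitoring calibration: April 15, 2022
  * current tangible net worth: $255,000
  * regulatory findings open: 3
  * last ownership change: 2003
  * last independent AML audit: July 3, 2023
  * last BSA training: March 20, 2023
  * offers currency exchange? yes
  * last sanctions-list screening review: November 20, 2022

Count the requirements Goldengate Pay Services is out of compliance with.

6

1. surety bond $70,000 ≥ $50,000 → met
2. sanctions-list screening review 292 days ago vs limit 270 → not met
3. independent AML audit 67 days ago vs limit 45 → not met
4. suspicious-activity review 289 days ago vs limit 270 → not met
5. regulatory findings open 3 > 1 → not met
6. BSA training 172 days ago vs limit 270 → met
7. agent due-diligence review 27 days ago vs limit 30 → met
8. tangible net worth $255,000 ≥ $250,000 → met
9. condition 'offers currency exchange' holds; days since last SAR review 47 > 43 → not met
10. transaction monitoring calibration 511 days ago vs limit 365 → not met
Not met: 6 of 10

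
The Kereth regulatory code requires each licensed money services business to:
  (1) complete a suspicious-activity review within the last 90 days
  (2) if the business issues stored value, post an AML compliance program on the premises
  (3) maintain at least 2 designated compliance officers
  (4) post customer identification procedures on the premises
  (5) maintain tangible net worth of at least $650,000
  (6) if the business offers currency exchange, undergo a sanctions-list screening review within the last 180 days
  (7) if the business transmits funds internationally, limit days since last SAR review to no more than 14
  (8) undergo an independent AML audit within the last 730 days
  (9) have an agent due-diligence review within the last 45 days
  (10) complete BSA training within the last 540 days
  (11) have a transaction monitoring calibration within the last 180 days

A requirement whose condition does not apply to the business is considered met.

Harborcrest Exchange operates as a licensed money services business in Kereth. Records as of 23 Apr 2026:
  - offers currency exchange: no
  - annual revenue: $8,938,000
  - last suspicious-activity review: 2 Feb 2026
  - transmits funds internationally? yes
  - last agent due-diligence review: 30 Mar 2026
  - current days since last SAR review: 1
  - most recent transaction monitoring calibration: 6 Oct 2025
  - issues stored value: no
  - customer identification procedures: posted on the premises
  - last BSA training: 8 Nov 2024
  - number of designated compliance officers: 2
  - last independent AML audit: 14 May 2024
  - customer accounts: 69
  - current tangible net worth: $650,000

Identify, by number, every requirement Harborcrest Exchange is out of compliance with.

11

1. suspicious-activity review 80 days ago vs limit 90 → met
2. condition 'issues stored value' does not hold → requirement n/a → met
3. designated compliance officers 2 ≥ 2 → met
4. customer identification procedures present → met
5. tangible net worth $650,000 ≥ $650,000 → met
6. condition 'offers currency exchange' does not hold → requirement n/a → met
7. condition 'transmits funds internationally' holds; days since last SAR review 1 ≤ 14 → met
8. independent AML audit 709 days ago vs limit 730 → met
9. agent due-diligence review 24 days ago vs limit 45 → met
10. BSA training 531 days ago vs limit 540 → met
11. transaction monitoring calibration 199 days ago vs limit 180 → not met
Not met: 11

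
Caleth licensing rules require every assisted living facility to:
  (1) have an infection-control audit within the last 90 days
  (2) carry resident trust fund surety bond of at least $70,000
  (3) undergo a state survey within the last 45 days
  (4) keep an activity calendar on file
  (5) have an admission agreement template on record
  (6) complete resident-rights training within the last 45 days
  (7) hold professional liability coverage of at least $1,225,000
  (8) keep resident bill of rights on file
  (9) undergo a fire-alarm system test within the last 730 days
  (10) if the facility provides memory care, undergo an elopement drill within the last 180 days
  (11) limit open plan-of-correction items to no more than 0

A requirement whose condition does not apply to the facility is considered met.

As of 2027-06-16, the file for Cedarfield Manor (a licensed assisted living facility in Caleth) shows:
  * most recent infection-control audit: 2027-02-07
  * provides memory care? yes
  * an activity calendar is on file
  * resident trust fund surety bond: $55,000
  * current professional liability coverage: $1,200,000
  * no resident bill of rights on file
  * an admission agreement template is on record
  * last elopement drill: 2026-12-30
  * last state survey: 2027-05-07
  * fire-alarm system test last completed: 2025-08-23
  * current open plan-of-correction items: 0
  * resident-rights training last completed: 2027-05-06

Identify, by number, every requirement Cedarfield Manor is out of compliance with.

1. infection-control audit 129 days ago vs limit 90 → not met
2. resident trust fund surety bond $55,000 < $70,000 → not met
3. state survey 40 days ago vs limit 45 → met
4. activity calendar present → met
5. admission agreement template present → met
6. resident-rights training 41 days ago vs limit 45 → met
7. professional liability coverage $1,200,000 < $1,225,000 → not met
8. resident bill of rights absent → not met
9. fire-alarm system test 662 days ago vs limit 730 → met
10. condition 'provides memory care' holds; elopement drill 168 days ago vs limit 180 → met
11. open plan-of-correction items 0 ≤ 0 → met
Not met: 1, 2, 7, 8

1, 2, 7, 8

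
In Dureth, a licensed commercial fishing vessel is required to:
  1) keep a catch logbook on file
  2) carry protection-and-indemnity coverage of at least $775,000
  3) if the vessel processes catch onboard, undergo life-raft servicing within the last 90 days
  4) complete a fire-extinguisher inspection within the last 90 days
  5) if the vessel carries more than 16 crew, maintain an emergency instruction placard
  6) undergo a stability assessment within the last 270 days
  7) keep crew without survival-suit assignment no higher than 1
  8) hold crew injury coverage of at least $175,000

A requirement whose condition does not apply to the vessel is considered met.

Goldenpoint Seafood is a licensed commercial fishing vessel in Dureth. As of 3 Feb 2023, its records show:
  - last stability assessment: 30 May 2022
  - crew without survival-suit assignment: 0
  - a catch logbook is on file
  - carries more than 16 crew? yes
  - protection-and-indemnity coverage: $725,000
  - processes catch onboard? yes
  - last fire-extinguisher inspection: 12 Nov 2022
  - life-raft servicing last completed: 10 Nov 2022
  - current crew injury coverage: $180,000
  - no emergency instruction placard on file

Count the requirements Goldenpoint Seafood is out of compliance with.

2

1. catch logbook present → met
2. protection-and-indemnity coverage $725,000 < $775,000 → not met
3. condition 'processes catch onboard' holds; life-raft servicing 85 days ago vs limit 90 → met
4. fire-extinguisher inspection 83 days ago vs limit 90 → met
5. condition 'carries more than 16 crew' holds; emergency instruction placard absent → not met
6. stability assessment 249 days ago vs limit 270 → met
7. crew without survival-suit assignment 0 ≤ 1 → met
8. crew injury coverage $180,000 ≥ $175,000 → met
Not met: 2 of 8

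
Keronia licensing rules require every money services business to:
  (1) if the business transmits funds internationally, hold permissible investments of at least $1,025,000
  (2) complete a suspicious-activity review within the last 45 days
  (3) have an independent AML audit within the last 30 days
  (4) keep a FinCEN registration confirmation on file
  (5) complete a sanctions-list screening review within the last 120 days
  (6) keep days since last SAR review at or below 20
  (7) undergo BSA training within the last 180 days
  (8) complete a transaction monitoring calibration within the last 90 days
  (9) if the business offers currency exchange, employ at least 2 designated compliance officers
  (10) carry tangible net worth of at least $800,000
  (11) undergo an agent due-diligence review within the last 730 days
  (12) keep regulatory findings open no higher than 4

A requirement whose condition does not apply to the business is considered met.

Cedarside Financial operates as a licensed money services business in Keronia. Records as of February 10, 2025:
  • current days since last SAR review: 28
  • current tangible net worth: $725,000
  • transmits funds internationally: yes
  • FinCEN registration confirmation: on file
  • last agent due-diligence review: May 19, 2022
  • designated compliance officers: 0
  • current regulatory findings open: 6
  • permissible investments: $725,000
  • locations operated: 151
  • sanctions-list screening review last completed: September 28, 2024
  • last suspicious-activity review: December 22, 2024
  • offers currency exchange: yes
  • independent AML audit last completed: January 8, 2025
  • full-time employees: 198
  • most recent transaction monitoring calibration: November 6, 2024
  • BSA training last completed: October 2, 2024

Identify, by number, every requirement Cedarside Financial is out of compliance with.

1, 2, 3, 5, 6, 8, 9, 10, 11, 12

1. condition 'transmits funds internationally' holds; permissible investments $725,000 < $1,025,000 → not met
2. suspicious-activity review 50 days ago vs limit 45 → not met
3. independent AML audit 33 days ago vs limit 30 → not met
4. FinCEN registration confirmation present → met
5. sanctions-list screening review 135 days ago vs limit 120 → not met
6. days since last SAR review 28 > 20 → not met
7. BSA training 131 days ago vs limit 180 → met
8. transaction monitoring calibration 96 days ago vs limit 90 → not met
9. condition 'offers currency exchange' holds; designated compliance officers 0 < 2 → not met
10. tangible net worth $725,000 < $800,000 → not met
11. agent due-diligence review 998 days ago vs limit 730 → not met
12. regulatory findings open 6 > 4 → not met
Not met: 1, 2, 3, 5, 6, 8, 9, 10, 11, 12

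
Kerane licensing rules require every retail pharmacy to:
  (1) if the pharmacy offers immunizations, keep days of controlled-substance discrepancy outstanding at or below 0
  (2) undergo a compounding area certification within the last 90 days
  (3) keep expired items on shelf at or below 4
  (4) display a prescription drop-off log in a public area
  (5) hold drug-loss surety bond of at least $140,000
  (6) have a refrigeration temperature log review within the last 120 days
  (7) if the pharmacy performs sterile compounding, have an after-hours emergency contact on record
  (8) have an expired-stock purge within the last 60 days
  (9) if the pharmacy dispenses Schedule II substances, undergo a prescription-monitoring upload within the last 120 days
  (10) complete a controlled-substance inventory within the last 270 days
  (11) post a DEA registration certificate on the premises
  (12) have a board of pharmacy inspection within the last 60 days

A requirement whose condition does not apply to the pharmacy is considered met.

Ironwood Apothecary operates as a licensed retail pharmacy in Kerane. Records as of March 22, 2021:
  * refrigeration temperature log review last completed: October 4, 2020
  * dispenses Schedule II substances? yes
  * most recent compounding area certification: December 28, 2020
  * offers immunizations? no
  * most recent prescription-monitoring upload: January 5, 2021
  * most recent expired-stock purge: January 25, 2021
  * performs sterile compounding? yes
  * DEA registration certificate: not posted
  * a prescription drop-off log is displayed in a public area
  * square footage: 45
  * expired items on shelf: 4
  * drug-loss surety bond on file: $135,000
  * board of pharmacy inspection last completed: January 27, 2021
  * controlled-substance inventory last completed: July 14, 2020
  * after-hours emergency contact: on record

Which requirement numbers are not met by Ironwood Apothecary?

5, 6, 11

1. condition 'offers immunizations' does not hold → requirement n/a → met
2. compounding area certification 84 days ago vs limit 90 → met
3. expired items on shelf 4 ≤ 4 → met
4. prescription drop-off log present → met
5. drug-loss surety bond $135,000 < $140,000 → not met
6. refrigeration temperature log review 169 days ago vs limit 120 → not met
7. condition 'performs sterile compounding' holds; after-hours emergency contact present → met
8. expired-stock purge 56 days ago vs limit 60 → met
9. condition 'dispenses Schedule II substances' holds; prescription-monitoring upload 76 days ago vs limit 120 → met
10. controlled-substance inventory 251 days ago vs limit 270 → met
11. DEA registration certificate absent → not met
12. board of pharmacy inspection 54 days ago vs limit 60 → met
Not met: 5, 6, 11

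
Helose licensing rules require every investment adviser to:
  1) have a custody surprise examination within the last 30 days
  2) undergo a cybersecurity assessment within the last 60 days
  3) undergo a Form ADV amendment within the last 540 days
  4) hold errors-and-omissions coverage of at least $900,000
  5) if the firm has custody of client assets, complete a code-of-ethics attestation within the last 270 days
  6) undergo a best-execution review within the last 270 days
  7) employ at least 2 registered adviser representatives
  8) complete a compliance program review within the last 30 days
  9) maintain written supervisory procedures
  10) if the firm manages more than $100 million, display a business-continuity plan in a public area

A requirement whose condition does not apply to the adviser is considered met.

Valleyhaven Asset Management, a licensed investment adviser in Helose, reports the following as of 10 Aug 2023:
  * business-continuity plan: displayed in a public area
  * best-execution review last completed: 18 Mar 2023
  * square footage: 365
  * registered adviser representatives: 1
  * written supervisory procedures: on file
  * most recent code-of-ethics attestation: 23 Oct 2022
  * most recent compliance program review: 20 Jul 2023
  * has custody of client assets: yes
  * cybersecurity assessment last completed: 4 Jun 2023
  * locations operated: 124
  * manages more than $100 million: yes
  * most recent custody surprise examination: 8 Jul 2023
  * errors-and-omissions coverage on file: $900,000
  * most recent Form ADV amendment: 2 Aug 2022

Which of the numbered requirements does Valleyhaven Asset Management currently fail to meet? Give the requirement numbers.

1. custody surprise examination 33 days ago vs limit 30 → not met
2. cybersecurity assessment 67 days ago vs limit 60 → not met
3. Form ADV amendment 373 days ago vs limit 540 → met
4. errors-and-omissions coverage $900,000 ≥ $900,000 → met
5. condition 'has custody of client assets' holds; code-of-ethics attestation 291 days ago vs limit 270 → not met
6. best-execution review 145 days ago vs limit 270 → met
7. registered adviser representatives 1 < 2 → not met
8. compliance program review 21 days ago vs limit 30 → met
9. written supervisory procedures present → met
10. condition 'manages more than $100 million' holds; business-continuity plan present → met
Not met: 1, 2, 5, 7

1, 2, 5, 7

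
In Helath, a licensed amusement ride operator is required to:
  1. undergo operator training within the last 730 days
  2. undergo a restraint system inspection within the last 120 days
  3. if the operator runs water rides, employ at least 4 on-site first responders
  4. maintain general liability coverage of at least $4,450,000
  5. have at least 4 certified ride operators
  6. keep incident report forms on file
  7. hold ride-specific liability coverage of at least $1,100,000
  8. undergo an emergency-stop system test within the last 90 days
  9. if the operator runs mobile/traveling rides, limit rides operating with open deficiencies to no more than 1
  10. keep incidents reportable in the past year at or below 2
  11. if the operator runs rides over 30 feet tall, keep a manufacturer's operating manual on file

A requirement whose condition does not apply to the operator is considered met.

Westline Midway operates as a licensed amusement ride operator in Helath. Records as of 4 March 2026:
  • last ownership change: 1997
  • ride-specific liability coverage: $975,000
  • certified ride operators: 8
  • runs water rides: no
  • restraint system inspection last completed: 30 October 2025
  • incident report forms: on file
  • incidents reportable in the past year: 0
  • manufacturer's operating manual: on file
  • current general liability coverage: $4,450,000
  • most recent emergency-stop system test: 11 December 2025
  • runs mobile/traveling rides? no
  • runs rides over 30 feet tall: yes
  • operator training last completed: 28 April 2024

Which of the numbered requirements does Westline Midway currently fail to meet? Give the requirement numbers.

1. operator training 675 days ago vs limit 730 → met
2. restraint system inspection 125 days ago vs limit 120 → not met
3. condition 'runs water rides' does not hold → requirement n/a → met
4. general liability coverage $4,450,000 ≥ $4,450,000 → met
5. certified ride operators 8 ≥ 4 → met
6. incident report forms present → met
7. ride-specific liability coverage $975,000 < $1,100,000 → not met
8. emergency-stop system test 83 days ago vs limit 90 → met
9. condition 'runs mobile/traveling rides' does not hold → requirement n/a → met
10. incidents reportable in the past year 0 ≤ 2 → met
11. condition 'runs rides over 30 feet tall' holds; manufacturer's operating manual present → met
Not met: 2, 7

2, 7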